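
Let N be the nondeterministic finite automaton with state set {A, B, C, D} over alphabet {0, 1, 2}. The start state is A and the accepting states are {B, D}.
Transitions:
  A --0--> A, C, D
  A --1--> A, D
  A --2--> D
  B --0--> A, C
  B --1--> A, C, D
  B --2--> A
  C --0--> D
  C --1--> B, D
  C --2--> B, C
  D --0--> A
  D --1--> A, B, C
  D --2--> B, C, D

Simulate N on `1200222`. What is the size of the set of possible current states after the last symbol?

Start: {A}
read 1: {A, D}
read 2: {B, C, D}
read 0: {A, C, D}
read 0: {A, C, D}
read 2: {B, C, D}
read 2: {A, B, C, D}
read 2: {A, B, C, D}
Final reachable set {A, B, C, D} has 4 states.

4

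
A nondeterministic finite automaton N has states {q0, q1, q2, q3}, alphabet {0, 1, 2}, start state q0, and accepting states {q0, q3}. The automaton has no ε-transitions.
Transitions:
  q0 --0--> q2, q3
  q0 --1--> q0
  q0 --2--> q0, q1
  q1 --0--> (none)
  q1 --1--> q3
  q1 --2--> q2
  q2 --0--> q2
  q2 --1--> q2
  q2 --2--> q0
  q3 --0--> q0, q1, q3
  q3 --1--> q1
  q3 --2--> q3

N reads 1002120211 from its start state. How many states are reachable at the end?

4

Start: {q0}
read 1: {q0}
read 0: {q2, q3}
read 0: {q0, q1, q2, q3}
read 2: {q0, q1, q2, q3}
read 1: {q0, q1, q2, q3}
read 2: {q0, q1, q2, q3}
read 0: {q0, q1, q2, q3}
read 2: {q0, q1, q2, q3}
read 1: {q0, q1, q2, q3}
read 1: {q0, q1, q2, q3}
Final reachable set {q0, q1, q2, q3} has 4 states.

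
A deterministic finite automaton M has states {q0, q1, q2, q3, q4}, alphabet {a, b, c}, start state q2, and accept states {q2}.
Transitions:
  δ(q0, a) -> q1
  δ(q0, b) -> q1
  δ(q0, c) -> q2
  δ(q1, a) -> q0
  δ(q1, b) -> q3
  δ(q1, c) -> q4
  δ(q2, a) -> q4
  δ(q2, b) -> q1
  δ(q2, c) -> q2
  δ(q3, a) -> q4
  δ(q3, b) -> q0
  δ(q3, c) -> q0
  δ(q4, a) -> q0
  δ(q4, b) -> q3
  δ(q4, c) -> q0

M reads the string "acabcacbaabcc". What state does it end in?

q0

q2 --a--> q4
q4 --c--> q0
q0 --a--> q1
q1 --b--> q3
q3 --c--> q0
q0 --a--> q1
q1 --c--> q4
q4 --b--> q3
q3 --a--> q4
q4 --a--> q0
q0 --b--> q1
q1 --c--> q4
q4 --c--> q0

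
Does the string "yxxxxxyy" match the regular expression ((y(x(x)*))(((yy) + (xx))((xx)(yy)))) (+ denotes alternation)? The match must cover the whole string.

Split as yx·xxxxyy: (y(x(x)*)) matches yx and (((yy)+(xx))((xx)(yy))) matches xxxxyy.

yes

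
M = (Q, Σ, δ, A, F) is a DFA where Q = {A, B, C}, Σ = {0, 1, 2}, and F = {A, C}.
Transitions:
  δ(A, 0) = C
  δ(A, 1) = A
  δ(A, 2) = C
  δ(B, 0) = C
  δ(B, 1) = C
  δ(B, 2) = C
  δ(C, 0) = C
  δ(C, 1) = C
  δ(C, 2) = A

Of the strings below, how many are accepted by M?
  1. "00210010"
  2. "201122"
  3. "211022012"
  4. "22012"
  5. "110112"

"00210010": accepted
"201122": accepted
"211022012": accepted
"22012": accepted
"110112": accepted

5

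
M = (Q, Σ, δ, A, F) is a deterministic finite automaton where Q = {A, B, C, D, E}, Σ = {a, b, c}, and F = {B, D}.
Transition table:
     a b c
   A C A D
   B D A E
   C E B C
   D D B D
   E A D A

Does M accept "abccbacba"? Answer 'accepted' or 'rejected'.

A --a--> C
C --b--> B
B --c--> E
E --c--> A
A --b--> A
A --a--> C
C --c--> C
C --b--> B
B --a--> D
End in state D, which is an accepting state.

accepted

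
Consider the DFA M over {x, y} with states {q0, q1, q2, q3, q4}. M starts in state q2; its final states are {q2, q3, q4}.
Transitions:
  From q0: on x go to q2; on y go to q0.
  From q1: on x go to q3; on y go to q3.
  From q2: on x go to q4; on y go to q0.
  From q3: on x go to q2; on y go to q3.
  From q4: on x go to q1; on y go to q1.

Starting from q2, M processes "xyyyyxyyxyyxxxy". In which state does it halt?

q3

q2 --x--> q4
q4 --y--> q1
q1 --y--> q3
q3 --y--> q3
q3 --y--> q3
q3 --x--> q2
q2 --y--> q0
q0 --y--> q0
q0 --x--> q2
q2 --y--> q0
q0 --y--> q0
q0 --x--> q2
q2 --x--> q4
q4 --x--> q1
q1 --y--> q3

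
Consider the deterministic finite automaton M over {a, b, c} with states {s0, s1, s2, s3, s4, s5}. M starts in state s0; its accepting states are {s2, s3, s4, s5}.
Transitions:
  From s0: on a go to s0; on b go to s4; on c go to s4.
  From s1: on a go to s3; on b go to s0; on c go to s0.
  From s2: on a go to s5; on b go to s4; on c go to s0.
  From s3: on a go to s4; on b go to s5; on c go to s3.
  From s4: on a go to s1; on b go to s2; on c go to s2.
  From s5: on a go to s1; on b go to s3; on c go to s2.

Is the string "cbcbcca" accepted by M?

rejected

s0 --c--> s4
s4 --b--> s2
s2 --c--> s0
s0 --b--> s4
s4 --c--> s2
s2 --c--> s0
s0 --a--> s0
End in state s0, which is not an accepting state.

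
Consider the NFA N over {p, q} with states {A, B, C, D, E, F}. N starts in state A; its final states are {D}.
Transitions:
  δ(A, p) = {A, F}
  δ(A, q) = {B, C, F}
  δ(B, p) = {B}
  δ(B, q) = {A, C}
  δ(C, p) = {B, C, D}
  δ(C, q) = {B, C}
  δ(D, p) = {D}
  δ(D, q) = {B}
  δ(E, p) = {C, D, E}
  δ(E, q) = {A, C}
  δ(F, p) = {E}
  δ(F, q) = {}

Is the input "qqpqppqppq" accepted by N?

Start: {A}
read q: {B, C, F}
read q: {A, B, C}
read p: {A, B, C, D, F}
read q: {A, B, C, F}
read p: {A, B, C, D, E, F}
read p: {A, B, C, D, E, F}
read q: {A, B, C, F}
read p: {A, B, C, D, E, F}
read p: {A, B, C, D, E, F}
read q: {A, B, C, F}
Reachable ∩ accepting = {} — empty.

rejected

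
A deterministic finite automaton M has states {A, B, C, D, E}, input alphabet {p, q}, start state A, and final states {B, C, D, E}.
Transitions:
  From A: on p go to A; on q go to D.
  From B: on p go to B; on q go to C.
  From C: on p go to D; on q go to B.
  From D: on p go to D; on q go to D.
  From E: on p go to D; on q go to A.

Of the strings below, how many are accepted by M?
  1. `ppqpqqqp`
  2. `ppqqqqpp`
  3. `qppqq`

3

`ppqpqqqp`: accepted
`ppqqqqpp`: accepted
`qppqq`: accepted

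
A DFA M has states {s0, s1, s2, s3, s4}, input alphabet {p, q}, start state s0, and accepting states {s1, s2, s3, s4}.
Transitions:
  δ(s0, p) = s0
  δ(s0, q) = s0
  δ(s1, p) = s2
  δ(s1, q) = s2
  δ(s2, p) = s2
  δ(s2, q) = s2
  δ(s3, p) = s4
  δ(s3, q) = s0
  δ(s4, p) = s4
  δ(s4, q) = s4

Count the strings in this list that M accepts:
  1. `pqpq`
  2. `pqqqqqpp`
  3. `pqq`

0

`pqpq`: rejected
`pqqqqqpp`: rejected
`pqq`: rejected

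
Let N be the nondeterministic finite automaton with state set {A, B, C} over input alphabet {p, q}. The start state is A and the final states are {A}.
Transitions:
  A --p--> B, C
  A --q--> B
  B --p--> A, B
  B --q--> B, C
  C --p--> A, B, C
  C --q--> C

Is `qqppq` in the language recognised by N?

Start: {A}
read q: {B}
read q: {B, C}
read p: {A, B, C}
read p: {A, B, C}
read q: {B, C}
Reachable ∩ accepting = {} — empty.

rejected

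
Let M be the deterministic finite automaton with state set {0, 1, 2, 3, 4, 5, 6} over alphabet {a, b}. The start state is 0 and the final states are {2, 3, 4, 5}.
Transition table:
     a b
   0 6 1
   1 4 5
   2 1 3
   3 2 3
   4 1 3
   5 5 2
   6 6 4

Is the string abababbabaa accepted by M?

0 --a--> 6
6 --b--> 4
4 --a--> 1
1 --b--> 5
5 --a--> 5
5 --b--> 2
2 --b--> 3
3 --a--> 2
2 --b--> 3
3 --a--> 2
2 --a--> 1
End in state 1, which is not an accepting state.

rejected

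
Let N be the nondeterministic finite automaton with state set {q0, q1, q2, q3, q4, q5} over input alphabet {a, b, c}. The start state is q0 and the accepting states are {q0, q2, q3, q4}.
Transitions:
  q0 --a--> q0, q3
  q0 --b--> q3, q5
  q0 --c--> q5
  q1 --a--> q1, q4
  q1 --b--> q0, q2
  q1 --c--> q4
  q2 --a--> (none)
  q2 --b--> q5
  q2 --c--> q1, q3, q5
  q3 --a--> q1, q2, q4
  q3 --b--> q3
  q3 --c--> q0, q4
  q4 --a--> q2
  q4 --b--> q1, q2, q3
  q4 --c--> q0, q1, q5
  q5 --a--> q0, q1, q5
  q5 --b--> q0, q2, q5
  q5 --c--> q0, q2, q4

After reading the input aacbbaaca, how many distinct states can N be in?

Start: {q0}
read a: {q0, q3}
read a: {q0, q1, q2, q3, q4}
read c: {q0, q1, q3, q4, q5}
read b: {q0, q1, q2, q3, q5}
read b: {q0, q2, q3, q5}
read a: {q0, q1, q2, q3, q4, q5}
read a: {q0, q1, q2, q3, q4, q5}
read c: {q0, q1, q2, q3, q4, q5}
read a: {q0, q1, q2, q3, q4, q5}
Final reachable set {q0, q1, q2, q3, q4, q5} has 6 states.

6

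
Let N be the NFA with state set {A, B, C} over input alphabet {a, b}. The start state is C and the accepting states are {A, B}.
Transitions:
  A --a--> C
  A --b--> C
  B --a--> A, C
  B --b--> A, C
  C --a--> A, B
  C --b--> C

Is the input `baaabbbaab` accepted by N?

Start: {C}
read b: {C}
read a: {A, B}
read a: {A, C}
read a: {A, B, C}
read b: {A, C}
read b: {C}
read b: {C}
read a: {A, B}
read a: {A, C}
read b: {C}
Reachable ∩ accepting = {} — empty.

rejected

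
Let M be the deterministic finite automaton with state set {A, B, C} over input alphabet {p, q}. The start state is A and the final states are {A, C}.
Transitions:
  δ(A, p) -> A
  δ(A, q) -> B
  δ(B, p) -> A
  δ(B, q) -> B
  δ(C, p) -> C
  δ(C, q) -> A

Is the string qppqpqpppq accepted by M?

rejected

A --q--> B
B --p--> A
A --p--> A
A --q--> B
B --p--> A
A --q--> B
B --p--> A
A --p--> A
A --p--> A
A --q--> B
End in state B, which is not an accepting state.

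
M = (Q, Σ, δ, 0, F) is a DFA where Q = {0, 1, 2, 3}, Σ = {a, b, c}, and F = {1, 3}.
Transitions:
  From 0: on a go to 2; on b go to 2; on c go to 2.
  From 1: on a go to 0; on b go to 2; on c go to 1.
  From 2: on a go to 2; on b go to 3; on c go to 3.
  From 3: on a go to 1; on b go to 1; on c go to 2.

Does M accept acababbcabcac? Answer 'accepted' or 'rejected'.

0 --a--> 2
2 --c--> 3
3 --a--> 1
1 --b--> 2
2 --a--> 2
2 --b--> 3
3 --b--> 1
1 --c--> 1
1 --a--> 0
0 --b--> 2
2 --c--> 3
3 --a--> 1
1 --c--> 1
End in state 1, which is an accepting state.

accepted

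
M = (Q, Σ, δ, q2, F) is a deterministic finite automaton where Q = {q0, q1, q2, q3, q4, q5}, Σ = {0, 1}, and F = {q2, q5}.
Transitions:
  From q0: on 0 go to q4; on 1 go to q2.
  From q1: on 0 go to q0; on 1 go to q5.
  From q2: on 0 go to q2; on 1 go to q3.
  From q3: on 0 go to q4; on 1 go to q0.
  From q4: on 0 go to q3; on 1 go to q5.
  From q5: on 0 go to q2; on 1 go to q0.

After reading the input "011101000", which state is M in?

q2 --0--> q2
q2 --1--> q3
q3 --1--> q0
q0 --1--> q2
q2 --0--> q2
q2 --1--> q3
q3 --0--> q4
q4 --0--> q3
q3 --0--> q4

q4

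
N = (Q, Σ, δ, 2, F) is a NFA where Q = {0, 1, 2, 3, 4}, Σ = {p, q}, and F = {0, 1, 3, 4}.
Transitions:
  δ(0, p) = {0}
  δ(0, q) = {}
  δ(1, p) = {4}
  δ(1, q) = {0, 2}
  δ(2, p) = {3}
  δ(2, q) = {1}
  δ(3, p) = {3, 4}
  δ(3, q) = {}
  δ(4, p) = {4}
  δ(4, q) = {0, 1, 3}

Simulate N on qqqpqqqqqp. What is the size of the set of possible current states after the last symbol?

1

Start: {2}
read q: {1}
read q: {0, 2}
read q: {1}
read p: {4}
read q: {0, 1, 3}
read q: {0, 2}
read q: {1}
read q: {0, 2}
read q: {1}
read p: {4}
Final reachable set {4} has 1 state.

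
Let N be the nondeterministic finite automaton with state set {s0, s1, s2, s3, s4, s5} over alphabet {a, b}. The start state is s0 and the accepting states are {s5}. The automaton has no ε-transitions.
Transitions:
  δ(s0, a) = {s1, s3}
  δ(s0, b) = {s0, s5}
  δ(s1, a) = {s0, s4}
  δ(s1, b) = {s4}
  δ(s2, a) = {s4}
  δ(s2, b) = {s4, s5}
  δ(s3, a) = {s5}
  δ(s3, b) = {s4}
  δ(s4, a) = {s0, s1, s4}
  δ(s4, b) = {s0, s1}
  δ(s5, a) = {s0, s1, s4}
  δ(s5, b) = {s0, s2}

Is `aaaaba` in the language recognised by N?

Start: {s0}
read a: {s1, s3}
read a: {s0, s4, s5}
read a: {s0, s1, s3, s4}
read a: {s0, s1, s3, s4, s5}
read b: {s0, s1, s2, s4, s5}
read a: {s0, s1, s3, s4}
Reachable ∩ accepting = {} — empty.

rejected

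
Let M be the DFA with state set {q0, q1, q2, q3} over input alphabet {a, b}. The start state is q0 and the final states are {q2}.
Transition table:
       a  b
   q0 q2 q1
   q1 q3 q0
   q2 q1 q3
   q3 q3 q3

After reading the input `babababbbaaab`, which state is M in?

q0 --b--> q1
q1 --a--> q3
q3 --b--> q3
q3 --a--> q3
q3 --b--> q3
q3 --a--> q3
q3 --b--> q3
q3 --b--> q3
q3 --b--> q3
q3 --a--> q3
q3 --a--> q3
q3 --a--> q3
q3 --b--> q3

q3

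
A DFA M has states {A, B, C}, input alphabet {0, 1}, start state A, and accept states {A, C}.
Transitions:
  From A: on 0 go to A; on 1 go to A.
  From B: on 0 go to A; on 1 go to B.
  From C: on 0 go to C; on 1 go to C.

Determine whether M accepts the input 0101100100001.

accepted

A --0--> A
A --1--> A
A --0--> A
A --1--> A
A --1--> A
A --0--> A
A --0--> A
A --1--> A
A --0--> A
A --0--> A
A --0--> A
A --0--> A
A --1--> A
End in state A, which is an accepting state.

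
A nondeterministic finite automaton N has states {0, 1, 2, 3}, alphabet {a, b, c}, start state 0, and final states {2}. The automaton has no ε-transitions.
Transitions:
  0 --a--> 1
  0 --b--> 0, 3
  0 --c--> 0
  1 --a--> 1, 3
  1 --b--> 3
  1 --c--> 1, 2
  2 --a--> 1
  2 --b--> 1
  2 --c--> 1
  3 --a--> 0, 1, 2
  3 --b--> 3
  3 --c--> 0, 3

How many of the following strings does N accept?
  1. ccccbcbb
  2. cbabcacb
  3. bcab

0

ccccbcbb: rejected
cbabcacb: rejected
bcab: rejected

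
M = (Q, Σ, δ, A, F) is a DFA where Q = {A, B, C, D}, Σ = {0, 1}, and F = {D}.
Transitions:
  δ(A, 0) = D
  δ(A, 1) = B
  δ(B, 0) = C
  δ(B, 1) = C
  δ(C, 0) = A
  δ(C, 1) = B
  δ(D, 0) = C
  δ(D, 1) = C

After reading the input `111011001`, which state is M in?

C

A --1--> B
B --1--> C
C --1--> B
B --0--> C
C --1--> B
B --1--> C
C --0--> A
A --0--> D
D --1--> C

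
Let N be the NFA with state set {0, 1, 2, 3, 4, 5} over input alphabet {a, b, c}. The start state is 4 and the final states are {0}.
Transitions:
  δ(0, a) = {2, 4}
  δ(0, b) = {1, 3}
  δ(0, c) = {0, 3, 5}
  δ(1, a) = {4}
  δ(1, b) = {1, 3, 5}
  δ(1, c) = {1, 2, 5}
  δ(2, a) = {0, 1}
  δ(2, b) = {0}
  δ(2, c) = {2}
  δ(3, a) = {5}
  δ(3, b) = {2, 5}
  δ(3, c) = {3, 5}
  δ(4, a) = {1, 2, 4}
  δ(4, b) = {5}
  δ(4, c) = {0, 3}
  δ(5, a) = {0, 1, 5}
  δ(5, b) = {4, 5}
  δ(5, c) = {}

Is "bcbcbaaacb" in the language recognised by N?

rejected

Start: {4}
read b: {5}
read c: {}
The reachable set is empty and stays empty for the remaining 8 symbols.
Reachable ∩ accepting = {} — empty.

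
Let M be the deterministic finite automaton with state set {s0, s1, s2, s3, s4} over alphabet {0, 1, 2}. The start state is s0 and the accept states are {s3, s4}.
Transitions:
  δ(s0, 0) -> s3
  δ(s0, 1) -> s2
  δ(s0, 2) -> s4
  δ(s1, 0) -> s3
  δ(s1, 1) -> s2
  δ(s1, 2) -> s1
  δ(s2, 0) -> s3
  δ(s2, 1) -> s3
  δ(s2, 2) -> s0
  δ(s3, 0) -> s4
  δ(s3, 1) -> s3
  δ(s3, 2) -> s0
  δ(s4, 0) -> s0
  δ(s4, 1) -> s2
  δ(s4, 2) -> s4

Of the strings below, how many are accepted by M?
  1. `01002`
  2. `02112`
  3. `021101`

`01002`: accepted
`02112`: rejected
`021101`: rejected

1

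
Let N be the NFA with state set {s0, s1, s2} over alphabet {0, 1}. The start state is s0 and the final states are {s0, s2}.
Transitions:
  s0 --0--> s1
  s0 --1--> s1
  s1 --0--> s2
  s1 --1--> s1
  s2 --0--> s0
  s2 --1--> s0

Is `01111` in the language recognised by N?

rejected

Start: {s0}
read 0: {s1}
read 1: {s1}
read 1: {s1}
read 1: {s1}
read 1: {s1}
Reachable ∩ accepting = {} — empty.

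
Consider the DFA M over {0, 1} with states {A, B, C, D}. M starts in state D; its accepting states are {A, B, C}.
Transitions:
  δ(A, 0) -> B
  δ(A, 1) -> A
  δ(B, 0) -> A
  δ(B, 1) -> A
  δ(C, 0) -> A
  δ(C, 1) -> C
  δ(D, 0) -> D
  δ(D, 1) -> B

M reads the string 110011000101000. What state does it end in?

D --1--> B
B --1--> A
A --0--> B
B --0--> A
A --1--> A
A --1--> A
A --0--> B
B --0--> A
A --0--> B
B --1--> A
A --0--> B
B --1--> A
A --0--> B
B --0--> A
A --0--> B

B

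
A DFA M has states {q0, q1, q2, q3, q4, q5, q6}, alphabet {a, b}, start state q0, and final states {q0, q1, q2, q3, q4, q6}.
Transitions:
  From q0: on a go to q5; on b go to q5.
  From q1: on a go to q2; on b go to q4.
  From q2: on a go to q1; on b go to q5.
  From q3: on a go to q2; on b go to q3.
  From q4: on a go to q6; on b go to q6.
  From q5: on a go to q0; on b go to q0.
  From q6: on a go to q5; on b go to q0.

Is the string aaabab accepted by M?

q0 --a--> q5
q5 --a--> q0
q0 --a--> q5
q5 --b--> q0
q0 --a--> q5
q5 --b--> q0
End in state q0, which is an accepting state.

accepted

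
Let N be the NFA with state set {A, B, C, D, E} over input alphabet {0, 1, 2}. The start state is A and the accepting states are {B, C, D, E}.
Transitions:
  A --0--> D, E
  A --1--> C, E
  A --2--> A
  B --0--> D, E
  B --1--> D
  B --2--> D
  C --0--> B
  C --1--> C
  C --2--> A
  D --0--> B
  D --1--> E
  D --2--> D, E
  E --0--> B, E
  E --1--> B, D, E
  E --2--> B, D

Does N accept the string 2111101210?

accepted

Start: {A}
read 2: {A}
read 1: {C, E}
read 1: {B, C, D, E}
read 1: {B, C, D, E}
read 1: {B, C, D, E}
read 0: {B, D, E}
read 1: {B, D, E}
read 2: {B, D, E}
read 1: {B, D, E}
read 0: {B, D, E}
Reachable ∩ accepting = {B, D, E} — nonempty.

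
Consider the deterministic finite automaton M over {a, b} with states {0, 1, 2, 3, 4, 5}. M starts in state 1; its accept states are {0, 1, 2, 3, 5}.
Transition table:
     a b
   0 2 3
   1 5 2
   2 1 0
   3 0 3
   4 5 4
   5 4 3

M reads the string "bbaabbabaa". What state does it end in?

1

1 --b--> 2
2 --b--> 0
0 --a--> 2
2 --a--> 1
1 --b--> 2
2 --b--> 0
0 --a--> 2
2 --b--> 0
0 --a--> 2
2 --a--> 1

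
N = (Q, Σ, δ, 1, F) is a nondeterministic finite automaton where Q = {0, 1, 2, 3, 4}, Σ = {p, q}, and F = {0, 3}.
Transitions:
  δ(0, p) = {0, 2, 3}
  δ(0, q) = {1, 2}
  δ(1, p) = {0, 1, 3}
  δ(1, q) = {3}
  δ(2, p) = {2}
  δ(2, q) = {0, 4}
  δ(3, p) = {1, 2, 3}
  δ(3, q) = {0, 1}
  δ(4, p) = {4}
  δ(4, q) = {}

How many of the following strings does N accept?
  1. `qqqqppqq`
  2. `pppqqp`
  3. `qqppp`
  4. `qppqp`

`qqqqppqq`: accepted
`pppqqp`: accepted
`qqppp`: accepted
`qppqp`: accepted

4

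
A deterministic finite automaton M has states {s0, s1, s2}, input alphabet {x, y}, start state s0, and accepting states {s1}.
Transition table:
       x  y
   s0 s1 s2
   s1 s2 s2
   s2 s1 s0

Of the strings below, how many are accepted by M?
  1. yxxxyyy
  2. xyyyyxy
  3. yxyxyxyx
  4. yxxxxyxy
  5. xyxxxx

1

yxxxyyy: rejected
xyyyyxy: rejected
yxyxyxyx: accepted
yxxxxyxy: rejected
xyxxxx: rejected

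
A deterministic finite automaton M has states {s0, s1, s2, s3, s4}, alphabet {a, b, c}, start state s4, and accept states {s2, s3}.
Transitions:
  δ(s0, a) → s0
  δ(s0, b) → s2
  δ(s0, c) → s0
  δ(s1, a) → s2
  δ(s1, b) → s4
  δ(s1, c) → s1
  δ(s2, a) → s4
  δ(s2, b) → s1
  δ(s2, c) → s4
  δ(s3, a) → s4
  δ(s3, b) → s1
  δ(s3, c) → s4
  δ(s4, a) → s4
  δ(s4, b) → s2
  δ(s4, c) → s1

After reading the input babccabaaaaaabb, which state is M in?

s4 --b--> s2
s2 --a--> s4
s4 --b--> s2
s2 --c--> s4
s4 --c--> s1
s1 --a--> s2
s2 --b--> s1
s1 --a--> s2
s2 --a--> s4
s4 --a--> s4
s4 --a--> s4
s4 --a--> s4
s4 --a--> s4
s4 --b--> s2
s2 --b--> s1

s1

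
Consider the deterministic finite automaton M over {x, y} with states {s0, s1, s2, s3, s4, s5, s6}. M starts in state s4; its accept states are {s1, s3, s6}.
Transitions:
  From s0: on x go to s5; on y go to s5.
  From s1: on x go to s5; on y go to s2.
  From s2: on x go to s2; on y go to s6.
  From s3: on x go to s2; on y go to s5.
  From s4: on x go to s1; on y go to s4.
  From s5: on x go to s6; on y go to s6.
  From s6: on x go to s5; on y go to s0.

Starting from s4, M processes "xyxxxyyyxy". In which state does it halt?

s0

s4 --x--> s1
s1 --y--> s2
s2 --x--> s2
s2 --x--> s2
s2 --x--> s2
s2 --y--> s6
s6 --y--> s0
s0 --y--> s5
s5 --x--> s6
s6 --y--> s0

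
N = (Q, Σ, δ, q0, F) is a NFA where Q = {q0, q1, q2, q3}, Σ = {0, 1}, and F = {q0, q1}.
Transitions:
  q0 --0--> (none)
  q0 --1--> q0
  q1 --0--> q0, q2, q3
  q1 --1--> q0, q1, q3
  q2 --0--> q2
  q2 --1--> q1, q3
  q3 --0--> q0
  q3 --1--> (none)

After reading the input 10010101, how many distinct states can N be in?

Start: {q0}
read 1: {q0}
read 0: {}
The reachable set is empty and stays empty for the remaining 6 symbols.
Final reachable set {} has 0 states.

0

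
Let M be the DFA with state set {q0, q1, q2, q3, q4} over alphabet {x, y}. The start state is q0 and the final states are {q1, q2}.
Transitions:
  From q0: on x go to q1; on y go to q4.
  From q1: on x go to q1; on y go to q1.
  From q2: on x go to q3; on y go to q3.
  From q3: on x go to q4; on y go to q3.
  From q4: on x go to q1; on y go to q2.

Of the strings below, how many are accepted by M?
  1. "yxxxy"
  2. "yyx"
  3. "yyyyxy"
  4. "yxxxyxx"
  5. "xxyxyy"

"yxxxy": accepted
"yyx": rejected
"yyyyxy": accepted
"yxxxyxx": accepted
"xxyxyy": accepted

4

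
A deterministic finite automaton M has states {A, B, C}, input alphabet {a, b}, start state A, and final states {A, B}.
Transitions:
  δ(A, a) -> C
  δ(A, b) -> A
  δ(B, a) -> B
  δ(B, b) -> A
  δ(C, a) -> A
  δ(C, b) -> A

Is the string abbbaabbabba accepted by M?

rejected

A --a--> C
C --b--> A
A --b--> A
A --b--> A
A --a--> C
C --a--> A
A --b--> A
A --b--> A
A --a--> C
C --b--> A
A --b--> A
A --a--> C
End in state C, which is not an accepting state.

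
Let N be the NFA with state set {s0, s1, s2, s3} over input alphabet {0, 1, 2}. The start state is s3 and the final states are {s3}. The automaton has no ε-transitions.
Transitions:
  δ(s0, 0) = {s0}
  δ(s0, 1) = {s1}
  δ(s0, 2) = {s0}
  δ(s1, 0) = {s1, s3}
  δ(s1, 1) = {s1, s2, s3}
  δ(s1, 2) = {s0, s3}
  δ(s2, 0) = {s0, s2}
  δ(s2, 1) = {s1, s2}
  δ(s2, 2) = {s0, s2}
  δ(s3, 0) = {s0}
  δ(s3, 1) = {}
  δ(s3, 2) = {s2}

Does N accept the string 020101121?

rejected

Start: {s3}
read 0: {s0}
read 2: {s0}
read 0: {s0}
read 1: {s1}
read 0: {s1, s3}
read 1: {s1, s2, s3}
read 1: {s1, s2, s3}
read 2: {s0, s2, s3}
read 1: {s1, s2}
Reachable ∩ accepting = {} — empty.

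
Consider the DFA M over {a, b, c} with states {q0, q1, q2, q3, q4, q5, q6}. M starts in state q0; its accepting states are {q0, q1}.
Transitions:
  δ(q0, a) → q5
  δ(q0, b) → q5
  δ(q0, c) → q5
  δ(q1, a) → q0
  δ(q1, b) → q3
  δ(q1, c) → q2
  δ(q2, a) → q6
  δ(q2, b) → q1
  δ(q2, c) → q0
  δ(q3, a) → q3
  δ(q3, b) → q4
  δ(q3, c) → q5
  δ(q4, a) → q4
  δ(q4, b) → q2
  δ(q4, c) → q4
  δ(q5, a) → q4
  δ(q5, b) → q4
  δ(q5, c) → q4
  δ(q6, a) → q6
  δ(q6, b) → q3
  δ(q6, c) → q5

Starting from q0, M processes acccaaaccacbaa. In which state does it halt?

q0 --a--> q5
q5 --c--> q4
q4 --c--> q4
q4 --c--> q4
q4 --a--> q4
q4 --a--> q4
q4 --a--> q4
q4 --c--> q4
q4 --c--> q4
q4 --a--> q4
q4 --c--> q4
q4 --b--> q2
q2 --a--> q6
q6 --a--> q6

q6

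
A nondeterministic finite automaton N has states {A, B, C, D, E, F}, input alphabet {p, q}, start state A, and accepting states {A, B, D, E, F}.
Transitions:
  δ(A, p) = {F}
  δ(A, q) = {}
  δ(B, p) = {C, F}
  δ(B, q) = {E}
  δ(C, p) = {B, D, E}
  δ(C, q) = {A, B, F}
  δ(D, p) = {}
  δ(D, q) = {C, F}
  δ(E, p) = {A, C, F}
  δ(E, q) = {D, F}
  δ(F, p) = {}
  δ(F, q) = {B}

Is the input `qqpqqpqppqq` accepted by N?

rejected

Start: {A}
read q: {}
The reachable set is empty and stays empty for the remaining 10 symbols.
Reachable ∩ accepting = {} — empty.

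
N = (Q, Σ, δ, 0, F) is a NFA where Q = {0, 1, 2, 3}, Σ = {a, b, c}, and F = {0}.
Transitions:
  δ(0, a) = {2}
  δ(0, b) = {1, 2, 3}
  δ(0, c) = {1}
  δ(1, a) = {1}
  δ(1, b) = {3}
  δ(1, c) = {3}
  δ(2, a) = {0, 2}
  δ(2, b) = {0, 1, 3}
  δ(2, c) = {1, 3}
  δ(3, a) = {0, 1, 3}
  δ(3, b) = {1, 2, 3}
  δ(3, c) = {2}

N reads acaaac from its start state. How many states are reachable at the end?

Start: {0}
read a: {2}
read c: {1, 3}
read a: {0, 1, 3}
read a: {0, 1, 2, 3}
read a: {0, 1, 2, 3}
read c: {1, 2, 3}
Final reachable set {1, 2, 3} has 3 states.

3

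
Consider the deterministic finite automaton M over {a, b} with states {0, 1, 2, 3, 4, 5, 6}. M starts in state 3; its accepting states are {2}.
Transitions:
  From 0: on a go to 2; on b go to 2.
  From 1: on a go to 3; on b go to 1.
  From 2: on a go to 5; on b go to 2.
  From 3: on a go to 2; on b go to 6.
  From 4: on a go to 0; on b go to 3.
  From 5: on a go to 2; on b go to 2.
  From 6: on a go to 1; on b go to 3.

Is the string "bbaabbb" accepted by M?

accepted

3 --b--> 6
6 --b--> 3
3 --a--> 2
2 --a--> 5
5 --b--> 2
2 --b--> 2
2 --b--> 2
End in state 2, which is an accepting state.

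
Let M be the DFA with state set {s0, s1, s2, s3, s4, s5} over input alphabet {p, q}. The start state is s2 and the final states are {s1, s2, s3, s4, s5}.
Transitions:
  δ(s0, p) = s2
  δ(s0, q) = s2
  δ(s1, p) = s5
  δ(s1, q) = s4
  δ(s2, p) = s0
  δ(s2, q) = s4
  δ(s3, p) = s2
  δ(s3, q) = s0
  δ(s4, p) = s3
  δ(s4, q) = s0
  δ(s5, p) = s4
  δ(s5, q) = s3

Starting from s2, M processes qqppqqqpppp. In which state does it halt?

s2 --q--> s4
s4 --q--> s0
s0 --p--> s2
s2 --p--> s0
s0 --q--> s2
s2 --q--> s4
s4 --q--> s0
s0 --p--> s2
s2 --p--> s0
s0 --p--> s2
s2 --p--> s0

s0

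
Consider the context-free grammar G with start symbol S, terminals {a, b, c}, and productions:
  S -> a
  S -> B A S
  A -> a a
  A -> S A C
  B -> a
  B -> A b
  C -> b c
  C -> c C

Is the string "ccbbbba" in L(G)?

no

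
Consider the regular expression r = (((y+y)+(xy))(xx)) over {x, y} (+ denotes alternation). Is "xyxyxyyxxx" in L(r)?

no

No split of xyxyxyyxxx into u·v has ((y+y)+(xy)) matching u and (xx) matching v.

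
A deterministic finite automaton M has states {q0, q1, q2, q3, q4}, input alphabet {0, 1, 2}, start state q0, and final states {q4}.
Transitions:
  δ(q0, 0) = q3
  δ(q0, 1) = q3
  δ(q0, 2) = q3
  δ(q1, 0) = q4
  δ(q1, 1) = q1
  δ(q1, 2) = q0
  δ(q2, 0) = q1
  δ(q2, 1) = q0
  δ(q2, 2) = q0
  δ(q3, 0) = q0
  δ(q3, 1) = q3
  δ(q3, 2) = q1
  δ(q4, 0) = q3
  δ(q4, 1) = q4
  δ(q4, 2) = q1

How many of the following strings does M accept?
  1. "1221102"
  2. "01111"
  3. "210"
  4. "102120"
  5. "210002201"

"1221102": rejected
"01111": rejected
"210": rejected
"102120": accepted
"210002201": accepted

2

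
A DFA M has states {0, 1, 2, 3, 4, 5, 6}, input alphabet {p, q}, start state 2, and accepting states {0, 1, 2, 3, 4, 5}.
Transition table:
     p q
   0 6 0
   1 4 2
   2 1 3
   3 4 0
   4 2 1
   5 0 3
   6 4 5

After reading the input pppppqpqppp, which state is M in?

1

2 --p--> 1
1 --p--> 4
4 --p--> 2
2 --p--> 1
1 --p--> 4
4 --q--> 1
1 --p--> 4
4 --q--> 1
1 --p--> 4
4 --p--> 2
2 --p--> 1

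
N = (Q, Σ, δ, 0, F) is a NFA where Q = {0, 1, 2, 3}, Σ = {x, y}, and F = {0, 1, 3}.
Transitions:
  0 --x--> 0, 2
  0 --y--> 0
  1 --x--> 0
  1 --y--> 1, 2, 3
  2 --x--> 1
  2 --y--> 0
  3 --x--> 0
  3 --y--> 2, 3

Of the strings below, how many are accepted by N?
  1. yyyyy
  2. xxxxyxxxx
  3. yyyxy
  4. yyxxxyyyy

yyyyy: accepted
xxxxyxxxx: accepted
yyyxy: accepted
yyxxxyyyy: accepted

4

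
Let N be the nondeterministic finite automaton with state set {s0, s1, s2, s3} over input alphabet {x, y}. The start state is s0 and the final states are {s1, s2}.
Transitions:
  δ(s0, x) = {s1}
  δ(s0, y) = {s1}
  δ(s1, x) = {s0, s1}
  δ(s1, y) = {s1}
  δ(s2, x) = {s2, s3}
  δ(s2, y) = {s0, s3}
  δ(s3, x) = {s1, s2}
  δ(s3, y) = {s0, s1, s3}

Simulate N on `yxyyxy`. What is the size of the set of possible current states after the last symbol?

Start: {s0}
read y: {s1}
read x: {s0, s1}
read y: {s1}
read y: {s1}
read x: {s0, s1}
read y: {s1}
Final reachable set {s1} has 1 state.

1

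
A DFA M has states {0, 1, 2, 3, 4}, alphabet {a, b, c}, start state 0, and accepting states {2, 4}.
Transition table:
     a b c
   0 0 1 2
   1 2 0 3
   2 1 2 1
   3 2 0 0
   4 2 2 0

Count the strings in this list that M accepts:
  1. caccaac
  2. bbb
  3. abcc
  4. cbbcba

1

caccaac: accepted
bbb: rejected
abcc: rejected
cbbcba: rejected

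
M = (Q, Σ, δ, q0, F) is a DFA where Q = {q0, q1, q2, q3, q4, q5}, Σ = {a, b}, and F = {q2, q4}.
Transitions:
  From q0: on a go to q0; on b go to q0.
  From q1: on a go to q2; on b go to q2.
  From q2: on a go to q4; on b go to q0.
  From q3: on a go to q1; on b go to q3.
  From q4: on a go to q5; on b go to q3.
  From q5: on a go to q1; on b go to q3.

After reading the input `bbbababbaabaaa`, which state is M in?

q0

q0 --b--> q0
q0 --b--> q0
q0 --b--> q0
q0 --a--> q0
q0 --b--> q0
q0 --a--> q0
q0 --b--> q0
q0 --b--> q0
q0 --a--> q0
q0 --a--> q0
q0 --b--> q0
q0 --a--> q0
q0 --a--> q0
q0 --a--> q0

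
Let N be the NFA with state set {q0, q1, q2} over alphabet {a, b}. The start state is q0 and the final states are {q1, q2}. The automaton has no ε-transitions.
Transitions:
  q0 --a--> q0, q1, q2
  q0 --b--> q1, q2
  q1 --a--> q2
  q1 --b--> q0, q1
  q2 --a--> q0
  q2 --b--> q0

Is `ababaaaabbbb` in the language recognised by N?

accepted

Start: {q0}
read a: {q0, q1, q2}
read b: {q0, q1, q2}
read a: {q0, q1, q2}
read b: {q0, q1, q2}
read a: {q0, q1, q2}
read a: {q0, q1, q2}
read a: {q0, q1, q2}
read a: {q0, q1, q2}
read b: {q0, q1, q2}
read b: {q0, q1, q2}
read b: {q0, q1, q2}
read b: {q0, q1, q2}
Reachable ∩ accepting = {q1, q2} — nonempty.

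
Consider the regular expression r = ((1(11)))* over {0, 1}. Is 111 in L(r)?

yes

Split into 1 piece 111; each matches (1(11)).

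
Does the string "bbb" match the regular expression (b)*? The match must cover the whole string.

Split into 3 pieces b · b · b; each matches b.

yes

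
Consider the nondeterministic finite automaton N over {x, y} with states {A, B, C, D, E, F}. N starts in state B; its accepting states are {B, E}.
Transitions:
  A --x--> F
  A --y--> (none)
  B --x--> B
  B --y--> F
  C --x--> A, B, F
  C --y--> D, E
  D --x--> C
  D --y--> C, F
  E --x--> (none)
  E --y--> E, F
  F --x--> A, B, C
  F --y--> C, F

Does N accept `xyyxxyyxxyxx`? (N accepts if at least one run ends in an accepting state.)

accepted

Start: {B}
read x: {B}
read y: {F}
read y: {C, F}
read x: {A, B, C, F}
read x: {A, B, C, F}
read y: {C, D, E, F}
read y: {C, D, E, F}
read x: {A, B, C, F}
read x: {A, B, C, F}
read y: {C, D, E, F}
read x: {A, B, C, F}
read x: {A, B, C, F}
Reachable ∩ accepting = {B} — nonempty.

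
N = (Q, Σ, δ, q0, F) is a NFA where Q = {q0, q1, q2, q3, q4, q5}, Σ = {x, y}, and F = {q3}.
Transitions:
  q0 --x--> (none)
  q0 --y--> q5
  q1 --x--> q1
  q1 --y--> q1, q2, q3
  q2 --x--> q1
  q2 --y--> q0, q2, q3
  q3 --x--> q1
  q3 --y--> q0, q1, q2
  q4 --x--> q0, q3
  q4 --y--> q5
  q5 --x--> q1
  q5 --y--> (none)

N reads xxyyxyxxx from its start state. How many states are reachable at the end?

Start: {q0}
read x: {}
The reachable set is empty and stays empty for the remaining 8 symbols.
Final reachable set {} has 0 states.

0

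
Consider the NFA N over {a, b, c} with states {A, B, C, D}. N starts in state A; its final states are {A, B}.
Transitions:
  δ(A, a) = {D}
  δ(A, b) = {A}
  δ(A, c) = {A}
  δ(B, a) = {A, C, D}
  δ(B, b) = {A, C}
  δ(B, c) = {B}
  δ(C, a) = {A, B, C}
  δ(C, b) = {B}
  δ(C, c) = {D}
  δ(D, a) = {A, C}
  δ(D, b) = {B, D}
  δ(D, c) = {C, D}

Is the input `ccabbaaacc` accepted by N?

Start: {A}
read c: {A}
read c: {A}
read a: {D}
read b: {B, D}
read b: {A, B, C, D}
read a: {A, B, C, D}
read a: {A, B, C, D}
read a: {A, B, C, D}
read c: {A, B, C, D}
read c: {A, B, C, D}
Reachable ∩ accepting = {A, B} — nonempty.

accepted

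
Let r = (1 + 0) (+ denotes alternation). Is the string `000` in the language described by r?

Neither 1 nor 0 matches 000.

no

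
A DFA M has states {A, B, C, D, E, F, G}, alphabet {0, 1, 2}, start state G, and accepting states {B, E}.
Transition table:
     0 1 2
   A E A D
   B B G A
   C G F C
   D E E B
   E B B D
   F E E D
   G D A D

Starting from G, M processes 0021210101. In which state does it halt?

E

G --0--> D
D --0--> E
E --2--> D
D --1--> E
E --2--> D
D --1--> E
E --0--> B
B --1--> G
G --0--> D
D --1--> E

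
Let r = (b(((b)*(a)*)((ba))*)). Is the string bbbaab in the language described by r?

no

No split of bbbaab into u·v has b matching u and (((b)*(a)*)((ba))*) matching v.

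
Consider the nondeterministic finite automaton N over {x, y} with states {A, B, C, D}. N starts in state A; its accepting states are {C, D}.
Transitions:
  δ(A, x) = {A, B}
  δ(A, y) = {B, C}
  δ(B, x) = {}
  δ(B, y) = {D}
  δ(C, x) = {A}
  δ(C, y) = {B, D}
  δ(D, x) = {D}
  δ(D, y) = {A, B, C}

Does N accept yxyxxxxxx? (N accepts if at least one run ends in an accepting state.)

Start: {A}
read y: {B, C}
read x: {A}
read y: {B, C}
read x: {A}
read x: {A, B}
read x: {A, B}
read x: {A, B}
read x: {A, B}
read x: {A, B}
Reachable ∩ accepting = {} — empty.

rejected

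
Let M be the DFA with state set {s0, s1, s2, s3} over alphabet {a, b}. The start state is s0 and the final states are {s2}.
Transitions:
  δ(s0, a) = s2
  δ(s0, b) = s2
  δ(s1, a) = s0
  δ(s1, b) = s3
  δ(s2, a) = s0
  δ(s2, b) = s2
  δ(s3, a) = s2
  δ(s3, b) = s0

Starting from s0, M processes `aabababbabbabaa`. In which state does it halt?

s0 --a--> s2
s2 --a--> s0
s0 --b--> s2
s2 --a--> s0
s0 --b--> s2
s2 --a--> s0
s0 --b--> s2
s2 --b--> s2
s2 --a--> s0
s0 --b--> s2
s2 --b--> s2
s2 --a--> s0
s0 --b--> s2
s2 --a--> s0
s0 --a--> s2

s2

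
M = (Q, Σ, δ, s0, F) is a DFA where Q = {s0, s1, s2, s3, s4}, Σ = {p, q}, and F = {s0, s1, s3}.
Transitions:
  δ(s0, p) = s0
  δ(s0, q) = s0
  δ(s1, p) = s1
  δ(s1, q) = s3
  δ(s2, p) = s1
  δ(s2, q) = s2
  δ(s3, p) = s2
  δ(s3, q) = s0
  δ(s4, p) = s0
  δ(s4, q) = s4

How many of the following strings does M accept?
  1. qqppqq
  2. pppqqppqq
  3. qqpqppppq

3

qqppqq: accepted
pppqqppqq: accepted
qqpqppppq: accepted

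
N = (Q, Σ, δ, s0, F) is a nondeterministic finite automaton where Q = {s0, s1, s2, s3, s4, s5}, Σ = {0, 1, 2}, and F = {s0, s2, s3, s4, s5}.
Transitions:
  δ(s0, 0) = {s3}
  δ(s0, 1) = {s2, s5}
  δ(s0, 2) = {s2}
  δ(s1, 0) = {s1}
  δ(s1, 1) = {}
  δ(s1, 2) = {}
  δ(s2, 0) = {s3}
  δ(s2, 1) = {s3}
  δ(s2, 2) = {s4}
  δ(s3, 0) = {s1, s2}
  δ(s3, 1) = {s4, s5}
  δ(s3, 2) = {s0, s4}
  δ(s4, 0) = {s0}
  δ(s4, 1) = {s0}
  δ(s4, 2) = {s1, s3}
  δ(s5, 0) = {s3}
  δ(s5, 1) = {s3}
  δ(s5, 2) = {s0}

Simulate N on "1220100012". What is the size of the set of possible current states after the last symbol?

4

Start: {s0}
read 1: {s2, s5}
read 2: {s0, s4}
read 2: {s1, s2, s3}
read 0: {s1, s2, s3}
read 1: {s3, s4, s5}
read 0: {s0, s1, s2, s3}
read 0: {s1, s2, s3}
read 0: {s1, s2, s3}
read 1: {s3, s4, s5}
read 2: {s0, s1, s3, s4}
Final reachable set {s0, s1, s3, s4} has 4 states.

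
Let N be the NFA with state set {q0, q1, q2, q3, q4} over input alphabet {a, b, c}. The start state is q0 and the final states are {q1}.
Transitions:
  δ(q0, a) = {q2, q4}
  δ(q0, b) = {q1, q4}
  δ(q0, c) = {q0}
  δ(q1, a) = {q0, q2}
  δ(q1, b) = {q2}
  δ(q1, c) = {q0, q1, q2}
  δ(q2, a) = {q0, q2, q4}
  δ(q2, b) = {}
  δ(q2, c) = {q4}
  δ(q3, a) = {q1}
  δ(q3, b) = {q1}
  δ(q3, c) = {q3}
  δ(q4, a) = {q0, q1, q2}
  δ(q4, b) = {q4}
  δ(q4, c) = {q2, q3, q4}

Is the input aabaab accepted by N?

accepted

Start: {q0}
read a: {q2, q4}
read a: {q0, q1, q2, q4}
read b: {q1, q2, q4}
read a: {q0, q1, q2, q4}
read a: {q0, q1, q2, q4}
read b: {q1, q2, q4}
Reachable ∩ accepting = {q1} — nonempty.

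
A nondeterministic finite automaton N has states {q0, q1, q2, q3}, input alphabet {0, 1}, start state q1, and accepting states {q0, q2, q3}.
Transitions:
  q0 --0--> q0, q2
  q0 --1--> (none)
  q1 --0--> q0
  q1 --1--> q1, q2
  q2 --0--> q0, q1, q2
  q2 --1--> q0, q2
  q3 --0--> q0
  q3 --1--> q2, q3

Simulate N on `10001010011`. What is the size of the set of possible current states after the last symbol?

3

Start: {q1}
read 1: {q1, q2}
read 0: {q0, q1, q2}
read 0: {q0, q1, q2}
read 0: {q0, q1, q2}
read 1: {q0, q1, q2}
read 0: {q0, q1, q2}
read 1: {q0, q1, q2}
read 0: {q0, q1, q2}
read 0: {q0, q1, q2}
read 1: {q0, q1, q2}
read 1: {q0, q1, q2}
Final reachable set {q0, q1, q2} has 3 states.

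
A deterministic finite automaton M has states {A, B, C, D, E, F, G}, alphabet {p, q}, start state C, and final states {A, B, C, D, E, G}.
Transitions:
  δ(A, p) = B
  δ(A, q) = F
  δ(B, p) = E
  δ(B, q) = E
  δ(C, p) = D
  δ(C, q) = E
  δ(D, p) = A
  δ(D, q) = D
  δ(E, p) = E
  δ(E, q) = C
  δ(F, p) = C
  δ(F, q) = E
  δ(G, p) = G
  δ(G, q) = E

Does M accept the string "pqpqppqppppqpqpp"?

C --p--> D
D --q--> D
D --p--> A
A --q--> F
F --p--> C
C --p--> D
D --q--> D
D --p--> A
A --p--> B
B --p--> E
E --p--> E
E --q--> C
C --p--> D
D --q--> D
D --p--> A
A --p--> B
End in state B, which is an accepting state.

accepted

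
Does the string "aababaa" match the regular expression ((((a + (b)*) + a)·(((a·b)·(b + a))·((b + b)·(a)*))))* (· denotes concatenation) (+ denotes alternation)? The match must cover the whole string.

yes

Split into 1 piece aababaa; each matches (((a+(b)*)+a)·(((a·b)·(b+a))·((b+b)·(a)*))).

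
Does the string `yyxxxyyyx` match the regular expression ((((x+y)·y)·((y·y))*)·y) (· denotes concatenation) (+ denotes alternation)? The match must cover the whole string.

No split of yyxxxyyyx into u·v has (((x+y)·y)·((y·y))*) matching u and y matching v.

no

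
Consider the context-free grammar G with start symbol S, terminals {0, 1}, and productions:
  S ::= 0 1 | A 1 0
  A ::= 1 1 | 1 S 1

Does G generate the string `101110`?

yes

S ⇒ A10 ⇒ 1S110 ⇒ 101110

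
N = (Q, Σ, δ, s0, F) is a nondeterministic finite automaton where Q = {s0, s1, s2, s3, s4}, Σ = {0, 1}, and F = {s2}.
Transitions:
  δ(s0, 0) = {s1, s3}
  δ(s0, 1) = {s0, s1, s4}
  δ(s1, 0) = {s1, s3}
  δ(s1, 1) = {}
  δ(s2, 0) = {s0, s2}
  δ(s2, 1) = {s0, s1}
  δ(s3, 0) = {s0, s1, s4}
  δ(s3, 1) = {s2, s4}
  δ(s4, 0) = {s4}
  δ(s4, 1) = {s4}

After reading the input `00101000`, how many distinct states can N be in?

Start: {s0}
read 0: {s1, s3}
read 0: {s0, s1, s3, s4}
read 1: {s0, s1, s2, s4}
read 0: {s0, s1, s2, s3, s4}
read 1: {s0, s1, s2, s4}
read 0: {s0, s1, s2, s3, s4}
read 0: {s0, s1, s2, s3, s4}
read 0: {s0, s1, s2, s3, s4}
Final reachable set {s0, s1, s2, s3, s4} has 5 states.

5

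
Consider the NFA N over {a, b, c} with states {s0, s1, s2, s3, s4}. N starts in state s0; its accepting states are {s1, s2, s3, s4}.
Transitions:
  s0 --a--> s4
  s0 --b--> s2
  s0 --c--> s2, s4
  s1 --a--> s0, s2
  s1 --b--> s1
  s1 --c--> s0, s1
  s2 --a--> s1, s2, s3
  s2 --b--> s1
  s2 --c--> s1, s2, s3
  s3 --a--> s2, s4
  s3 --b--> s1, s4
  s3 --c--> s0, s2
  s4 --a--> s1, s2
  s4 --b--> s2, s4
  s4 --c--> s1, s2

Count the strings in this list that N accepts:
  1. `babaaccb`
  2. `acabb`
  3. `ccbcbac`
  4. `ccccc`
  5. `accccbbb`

5

`babaaccb`: accepted
`acabb`: accepted
`ccbcbac`: accepted
`ccccc`: accepted
`accccbbb`: accepted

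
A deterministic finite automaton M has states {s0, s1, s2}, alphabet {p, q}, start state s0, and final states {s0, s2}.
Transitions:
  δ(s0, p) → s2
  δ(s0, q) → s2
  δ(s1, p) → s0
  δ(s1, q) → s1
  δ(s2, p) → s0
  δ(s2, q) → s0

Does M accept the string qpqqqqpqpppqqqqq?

accepted

s0 --q--> s2
s2 --p--> s0
s0 --q--> s2
s2 --q--> s0
s0 --q--> s2
s2 --q--> s0
s0 --p--> s2
s2 --q--> s0
s0 --p--> s2
s2 --p--> s0
s0 --p--> s2
s2 --q--> s0
s0 --q--> s2
s2 --q--> s0
s0 --q--> s2
s2 --q--> s0
End in state s0, which is an accepting state.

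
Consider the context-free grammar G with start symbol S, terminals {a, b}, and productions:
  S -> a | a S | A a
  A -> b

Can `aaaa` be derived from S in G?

S ⇒ aS ⇒ aaS ⇒ aaaS ⇒ aaaa

yes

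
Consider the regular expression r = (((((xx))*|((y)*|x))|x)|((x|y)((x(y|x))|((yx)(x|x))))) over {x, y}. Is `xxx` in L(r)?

yes

The right alternative ((x|y)((x(y|x))|((yx)(x|x)))) matches xxx.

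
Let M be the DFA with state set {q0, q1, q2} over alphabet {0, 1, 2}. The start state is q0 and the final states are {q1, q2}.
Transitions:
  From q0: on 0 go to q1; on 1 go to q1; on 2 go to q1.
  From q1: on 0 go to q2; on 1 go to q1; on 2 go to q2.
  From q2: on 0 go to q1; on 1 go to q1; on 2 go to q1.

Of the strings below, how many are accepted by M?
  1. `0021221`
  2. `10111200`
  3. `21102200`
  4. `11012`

4

`0021221`: accepted
`10111200`: accepted
`21102200`: accepted
`11012`: accepted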